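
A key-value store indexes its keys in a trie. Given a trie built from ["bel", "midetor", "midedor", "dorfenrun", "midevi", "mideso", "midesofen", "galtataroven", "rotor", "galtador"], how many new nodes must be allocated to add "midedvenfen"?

6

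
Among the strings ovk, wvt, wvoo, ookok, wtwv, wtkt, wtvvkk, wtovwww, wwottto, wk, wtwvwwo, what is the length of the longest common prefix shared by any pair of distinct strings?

4

The deepest shared node is where two words last agree before diverging.
e.g. "wtwv" and "wtwvwwo" share the prefix "wtwv" of length 4; no pair shares a longer one.
Longest shared-prefix length: 4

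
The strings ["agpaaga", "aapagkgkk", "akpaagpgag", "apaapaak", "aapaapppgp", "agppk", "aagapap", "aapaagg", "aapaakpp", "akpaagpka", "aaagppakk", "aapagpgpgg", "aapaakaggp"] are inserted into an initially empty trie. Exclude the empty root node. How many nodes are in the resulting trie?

67

For each word, the new-node count is its length minus the longest prefix already in the trie:
  "agpaaga" → 7 new (a, g, p, a, a, g, a)
  "aapagkgkk" → prefix "a" already present; 8 new (a, p, a, g, k, g, k, k)
  "akpaagpgag" → prefix "a" already present; 9 new (k, p, a, a, g, p, g, a, g)
  "apaapaak" → prefix "a" already present; 7 new (p, a, a, p, a, a, k)
  "aapaapppgp" → prefix "aapa" already present; 6 new (a, p, p, p, g, p)
  "agppk" → prefix "agp" already present; 2 new (p, k)
  "aagapap" → prefix "aa" already present; 5 new (g, a, p, a, p)
  "aapaagg" → prefix "aapaa" already present; 2 new (g, g)
  "aapaakpp" → prefix "aapaa" already present; 3 new (k, p, p)
  "akpaagpka" → prefix "akpaagp" already present; 2 new (k, a)
  "aaagppakk" → prefix "aa" already present; 7 new (a, g, p, p, a, k, k)
  "aapagpgpgg" → prefix "aapag" already present; 5 new (p, g, p, g, g)
  "aapaakaggp" → prefix "aapaak" already present; 4 new (a, g, g, p)
Total nodes = 7 + 8 + 9 + 7 + 6 + 2 + 5 + 2 + 3 + 2 + 7 + 5 + 4 = 67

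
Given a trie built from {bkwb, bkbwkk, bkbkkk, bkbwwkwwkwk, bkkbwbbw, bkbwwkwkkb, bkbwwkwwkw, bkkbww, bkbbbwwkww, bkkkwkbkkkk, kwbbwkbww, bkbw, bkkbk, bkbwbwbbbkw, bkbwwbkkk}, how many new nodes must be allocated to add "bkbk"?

0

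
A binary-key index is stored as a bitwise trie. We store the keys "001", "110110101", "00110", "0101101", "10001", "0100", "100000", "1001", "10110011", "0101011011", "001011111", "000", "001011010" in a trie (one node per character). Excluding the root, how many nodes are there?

Insert word by word; a character creates a node only if that edge doesn't already exist:
  "001" → 3 new (0, 0, 1)
  "110110101" → 9 new (1, 1, 0, 1, 1, 0, 1, 0, 1)
  "00110" → prefix "001" already present; 2 new (1, 0)
  "0101101" → prefix "0" already present; 6 new (1, 0, 1, 1, 0, 1)
  "10001" → prefix "1" already present; 4 new (0, 0, 0, 1)
  "0100" → prefix "010" already present; 1 new (0)
  "100000" → prefix "1000" already present; 2 new (0, 0)
  "1001" → prefix "100" already present; 1 new (1)
  "10110011" → prefix "10" already present; 6 new (1, 1, 0, 0, 1, 1)
  "0101011011" → prefix "0101" already present; 6 new (0, 1, 1, 0, 1, 1)
  "001011111" → prefix "001" already present; 6 new (0, 1, 1, 1, 1, 1)
  "000" → prefix "00" already present; 1 new (0)
  "001011010" → prefix "001011" already present; 3 new (0, 1, 0)
Total nodes = 3 + 9 + 2 + 6 + 4 + 1 + 2 + 1 + 6 + 6 + 6 + 1 + 3 = 50

50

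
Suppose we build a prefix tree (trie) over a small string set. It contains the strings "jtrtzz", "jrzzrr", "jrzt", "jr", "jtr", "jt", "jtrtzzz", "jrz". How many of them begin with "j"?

8

Walk to "j"; the words in its subtree are exactly those with that prefix.
Words under "j": jr, jrz, jrzt, jrzzrr, jt, jtr, jtrtzz, jtrtzzz
Count: 8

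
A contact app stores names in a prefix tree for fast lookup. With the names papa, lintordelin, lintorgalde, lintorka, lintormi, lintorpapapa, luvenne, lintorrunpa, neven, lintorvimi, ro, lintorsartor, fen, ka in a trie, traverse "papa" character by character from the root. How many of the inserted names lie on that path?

1

Check each prefix of "papa" against the stored set — each match is an end-marker on the path.
Prefixes of the query that are stored words: "papa"
Count: 1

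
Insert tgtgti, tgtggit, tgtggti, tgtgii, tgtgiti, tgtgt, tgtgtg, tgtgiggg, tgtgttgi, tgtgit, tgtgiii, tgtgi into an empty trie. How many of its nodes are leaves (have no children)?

Leaves are exactly the stored words that no other stored word extends.
Those words: "tgtggit", "tgtggti", "tgtgiggg", "tgtgiii", "tgtgiti", "tgtgtg", "tgtgti", "tgtgttgi"
Leaf count: 8

8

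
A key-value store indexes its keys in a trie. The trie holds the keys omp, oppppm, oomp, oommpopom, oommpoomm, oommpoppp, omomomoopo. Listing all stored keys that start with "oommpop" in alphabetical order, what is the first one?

oommpopom

Words with prefix "oommpop", in lexicographic order: "oommpopom", "oommpoppp"
Position 1: oommpopom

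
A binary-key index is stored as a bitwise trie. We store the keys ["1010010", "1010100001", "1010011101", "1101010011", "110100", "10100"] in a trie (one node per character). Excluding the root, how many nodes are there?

Count nodes per top-level branch (shared prefixes stored once):
  '1'-branch (10100, 1010010, 1010011101, 1010100001, 110100, 1101010011): 27 nodes
Sum: 27

27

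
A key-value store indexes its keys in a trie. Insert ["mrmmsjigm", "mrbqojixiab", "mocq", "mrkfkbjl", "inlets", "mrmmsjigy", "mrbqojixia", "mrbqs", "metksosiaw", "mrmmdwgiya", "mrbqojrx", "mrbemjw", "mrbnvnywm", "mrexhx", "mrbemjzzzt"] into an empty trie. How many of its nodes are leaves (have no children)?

Leaves are exactly the stored words that no other stored word extends.
Those words: "inlets", "metksosiaw", "mocq", "mrbemjw", "mrbemjzzzt", "mrbnvnywm", "mrbqojixiab", "mrbqojrx", "mrbqs", "mrexhx", "mrkfkbjl", "mrmmdwgiya", "mrmmsjigm", "mrmmsjigy"
Leaf count: 14

14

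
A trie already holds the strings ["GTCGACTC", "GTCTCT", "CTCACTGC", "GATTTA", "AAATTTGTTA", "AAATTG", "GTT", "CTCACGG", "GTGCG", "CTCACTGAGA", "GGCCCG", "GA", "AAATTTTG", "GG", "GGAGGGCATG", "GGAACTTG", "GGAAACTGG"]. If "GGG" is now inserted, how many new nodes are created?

Walking "GGG" from the root, the first 2 characters ("GG") follow existing edges; "G" is the first miss.
Each of the 1 remaining characters creates one node.

1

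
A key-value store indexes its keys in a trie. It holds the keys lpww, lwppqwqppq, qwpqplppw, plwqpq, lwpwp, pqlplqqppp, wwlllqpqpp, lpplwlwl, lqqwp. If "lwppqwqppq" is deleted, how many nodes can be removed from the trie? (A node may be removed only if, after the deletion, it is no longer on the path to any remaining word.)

7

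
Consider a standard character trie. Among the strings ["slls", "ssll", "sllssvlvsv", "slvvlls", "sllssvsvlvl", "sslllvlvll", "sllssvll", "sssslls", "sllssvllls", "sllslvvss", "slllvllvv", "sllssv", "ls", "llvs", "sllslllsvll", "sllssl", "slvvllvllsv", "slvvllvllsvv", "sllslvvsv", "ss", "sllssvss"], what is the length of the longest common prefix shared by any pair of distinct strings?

11

Equivalently: take the maximum, over all pairs, of their longest common prefix length.
e.g. "slvvllvllsv" and "slvvllvllsvv" share the prefix "slvvllvllsv" of length 11; no pair shares a longer one.
Longest shared-prefix length: 11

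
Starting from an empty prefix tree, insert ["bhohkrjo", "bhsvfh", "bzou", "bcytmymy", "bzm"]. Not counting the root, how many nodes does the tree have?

23

Trie structure (* marks end of a word):
(root)
└─ b
   ├─ c
   │  └─ y
   │     └─ t
   │        └─ m
   │           └─ y
   │              └─ m
   │                 └─ y *
   ├─ h
   │  ├─ o
   │  │  └─ h
   │  │     └─ k
   │  │        └─ r
   │  │           └─ j
   │  │              └─ o *
   │  └─ s
   │     └─ v
   │        └─ f
   │           └─ h *
   └─ z
      ├─ m *
      └─ o
         └─ u *
Counting every labelled node above: 23.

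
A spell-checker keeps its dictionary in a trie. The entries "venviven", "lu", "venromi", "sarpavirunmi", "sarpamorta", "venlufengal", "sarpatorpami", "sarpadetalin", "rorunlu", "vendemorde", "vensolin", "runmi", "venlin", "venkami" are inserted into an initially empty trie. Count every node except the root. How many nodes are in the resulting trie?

82

Trace insertions, counting only characters that open a new branch:
  "venviven" → 8 new (v, e, n, v, i, v, e, n)
  "lu" → 2 new (l, u)
  "venromi" → prefix "ven" already present; 4 new (r, o, m, i)
  "sarpavirunmi" → 12 new (s, a, r, p, a, v, i, r, u, n, m, i)
  "sarpamorta" → prefix "sarpa" already present; 5 new (m, o, r, t, a)
  "venlufengal" → prefix "ven" already present; 8 new (l, u, f, e, n, g, a, l)
  "sarpatorpami" → prefix "sarpa" already present; 7 new (t, o, r, p, a, m, i)
  "sarpadetalin" → prefix "sarpa" already present; 7 new (d, e, t, a, l, i, n)
  "rorunlu" → 7 new (r, o, r, u, n, l, u)
  "vendemorde" → prefix "ven" already present; 7 new (d, e, m, o, r, d, e)
  "vensolin" → prefix "ven" already present; 5 new (s, o, l, i, n)
  "runmi" → prefix "r" already present; 4 new (u, n, m, i)
  "venlin" → prefix "venl" already present; 2 new (i, n)
  "venkami" → prefix "ven" already present; 4 new (k, a, m, i)
Total nodes = 8 + 2 + 4 + 12 + 5 + 8 + 7 + 7 + 7 + 7 + 5 + 4 + 2 + 4 = 82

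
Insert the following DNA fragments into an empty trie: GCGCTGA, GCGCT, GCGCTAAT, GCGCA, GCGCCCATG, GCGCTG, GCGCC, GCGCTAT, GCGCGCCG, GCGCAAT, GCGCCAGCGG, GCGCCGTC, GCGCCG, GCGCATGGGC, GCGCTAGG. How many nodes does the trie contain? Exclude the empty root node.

For each word, the new-node count is its length minus the longest prefix already in the trie:
  "GCGCTGA" → 7 new (G, C, G, C, T, G, A)
  "GCGCT" → prefix "GCGCT" already present; 0 new (none)
  "GCGCTAAT" → prefix "GCGCT" already present; 3 new (A, A, T)
  "GCGCA" → prefix "GCGC" already present; 1 new (A)
  "GCGCCCATG" → prefix "GCGC" already present; 5 new (C, C, A, T, G)
  "GCGCTG" → prefix "GCGCTG" already present; 0 new (none)
  "GCGCC" → prefix "GCGCC" already present; 0 new (none)
  "GCGCTAT" → prefix "GCGCTA" already present; 1 new (T)
  "GCGCGCCG" → prefix "GCGC" already present; 4 new (G, C, C, G)
  "GCGCAAT" → prefix "GCGCA" already present; 2 new (A, T)
  "GCGCCAGCGG" → prefix "GCGCC" already present; 5 new (A, G, C, G, G)
  "GCGCCGTC" → prefix "GCGCC" already present; 3 new (G, T, C)
  "GCGCCG" → prefix "GCGCCG" already present; 0 new (none)
  "GCGCATGGGC" → prefix "GCGCA" already present; 5 new (T, G, G, G, C)
  "GCGCTAGG" → prefix "GCGCTA" already present; 2 new (G, G)
Total nodes = 7 + 0 + 3 + 1 + 5 + 0 + 0 + 1 + 4 + 2 + 5 + 3 + 0 + 5 + 2 = 38

38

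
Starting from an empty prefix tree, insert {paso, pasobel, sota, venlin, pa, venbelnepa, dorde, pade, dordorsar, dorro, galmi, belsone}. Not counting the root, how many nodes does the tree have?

50

For each word, the new-node count is its length minus the longest prefix already in the trie:
  "paso" → 4 new (p, a, s, o)
  "pasobel" → prefix "paso" already present; 3 new (b, e, l)
  "sota" → 4 new (s, o, t, a)
  "venlin" → 6 new (v, e, n, l, i, n)
  "pa" → prefix "pa" already present; 0 new (none)
  "venbelnepa" → prefix "ven" already present; 7 new (b, e, l, n, e, p, a)
  "dorde" → 5 new (d, o, r, d, e)
  "pade" → prefix "pa" already present; 2 new (d, e)
  "dordorsar" → prefix "dord" already present; 5 new (o, r, s, a, r)
  "dorro" → prefix "dor" already present; 2 new (r, o)
  "galmi" → 5 new (g, a, l, m, i)
  "belsone" → 7 new (b, e, l, s, o, n, e)
Total nodes = 4 + 3 + 4 + 6 + 0 + 7 + 5 + 2 + 5 + 2 + 5 + 7 = 50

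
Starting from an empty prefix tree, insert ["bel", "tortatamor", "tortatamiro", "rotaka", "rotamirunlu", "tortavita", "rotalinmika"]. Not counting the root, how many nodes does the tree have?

40

Trie structure (* marks end of a word):
(root)
├─ b
│  └─ e
│     └─ l *
├─ r
│  └─ o
│     └─ t
│        └─ a
│           ├─ k
│           │  └─ a *
│           ├─ l
│           │  └─ i
│           │     └─ n
│           │        └─ m
│           │           └─ i
│           │              └─ k
│           │                 └─ a *
│           └─ m
│              └─ i
│                 └─ r
│                    └─ u
│                       └─ n
│                          └─ l
│                             └─ u *
└─ t
   └─ o
      └─ r
         └─ t
            └─ a
               ├─ t
               │  └─ a
               │     └─ m
               │        ├─ i
               │        │  └─ r
               │        │     └─ o *
               │        └─ o
               │           └─ r *
               └─ v
                  └─ i
                     └─ t
                        └─ a *
Counting every labelled node above: 40.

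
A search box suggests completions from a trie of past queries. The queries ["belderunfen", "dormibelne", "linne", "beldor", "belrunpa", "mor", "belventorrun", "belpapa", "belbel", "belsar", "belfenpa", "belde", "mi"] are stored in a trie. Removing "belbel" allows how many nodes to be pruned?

3

Walk "belbel" from the leaf back toward the root, removing each node that no remaining word uses.
The suffix "bel" (3 nodes) is used only by "belbel"; the node for "bel" still has the child "d", so pruning stops there.
Nodes removed: 3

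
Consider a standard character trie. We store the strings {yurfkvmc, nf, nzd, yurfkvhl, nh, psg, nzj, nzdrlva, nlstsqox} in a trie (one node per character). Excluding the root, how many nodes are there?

30

For each word, the new-node count is its length minus the longest prefix already in the trie:
  "yurfkvmc" → 8 new (y, u, r, f, k, v, m, c)
  "nf" → 2 new (n, f)
  "nzd" → prefix "n" already present; 2 new (z, d)
  "yurfkvhl" → prefix "yurfkv" already present; 2 new (h, l)
  "nh" → prefix "n" already present; 1 new (h)
  "psg" → 3 new (p, s, g)
  "nzj" → prefix "nz" already present; 1 new (j)
  "nzdrlva" → prefix "nzd" already present; 4 new (r, l, v, a)
  "nlstsqox" → prefix "n" already present; 7 new (l, s, t, s, q, o, x)
Total nodes = 8 + 2 + 2 + 2 + 1 + 3 + 1 + 4 + 7 = 30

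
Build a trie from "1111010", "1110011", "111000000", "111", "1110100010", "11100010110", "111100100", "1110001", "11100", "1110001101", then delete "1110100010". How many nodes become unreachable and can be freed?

Walk "1110100010" from the leaf back toward the root, removing each node that no remaining word uses.
The suffix "100010" (6 nodes) is used only by "1110100010"; the node for "1110" still has the child "0", so pruning stops there.
Nodes removed: 6

6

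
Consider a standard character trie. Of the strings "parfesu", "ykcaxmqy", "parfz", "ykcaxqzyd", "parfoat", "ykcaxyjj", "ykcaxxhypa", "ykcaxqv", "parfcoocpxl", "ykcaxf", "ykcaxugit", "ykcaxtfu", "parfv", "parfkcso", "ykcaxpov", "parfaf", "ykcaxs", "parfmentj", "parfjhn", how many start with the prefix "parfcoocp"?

1

Walk to "parfcoocp"; the words in its subtree are exactly those with that prefix.
Matches: "parfcoocpxl"
Count: 1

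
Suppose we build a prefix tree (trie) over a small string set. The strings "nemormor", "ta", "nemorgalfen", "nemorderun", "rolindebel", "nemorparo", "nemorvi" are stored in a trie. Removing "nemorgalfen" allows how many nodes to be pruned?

After clearing the end-marker at "nemorgalfen", prune upward until reaching a node still needed by another word.
The suffix "galfen" (6 nodes) is used only by "nemorgalfen"; the node for "nemor" still has the child "m", so pruning stops there.
Nodes removed: 6

6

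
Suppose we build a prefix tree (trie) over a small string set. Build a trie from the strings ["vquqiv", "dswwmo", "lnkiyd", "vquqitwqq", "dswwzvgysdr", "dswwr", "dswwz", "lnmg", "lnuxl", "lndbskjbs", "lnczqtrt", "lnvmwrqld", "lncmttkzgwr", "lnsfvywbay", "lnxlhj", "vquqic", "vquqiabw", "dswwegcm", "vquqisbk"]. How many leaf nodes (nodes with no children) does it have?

18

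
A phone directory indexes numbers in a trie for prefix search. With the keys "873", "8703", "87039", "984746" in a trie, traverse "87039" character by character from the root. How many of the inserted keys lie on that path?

2

Walk "87039" from the root; an end-of-word marker is hit whenever a stored word is a prefix of "87039".
Prefixes of the query that are stored words: "8703", "87039"
Count: 2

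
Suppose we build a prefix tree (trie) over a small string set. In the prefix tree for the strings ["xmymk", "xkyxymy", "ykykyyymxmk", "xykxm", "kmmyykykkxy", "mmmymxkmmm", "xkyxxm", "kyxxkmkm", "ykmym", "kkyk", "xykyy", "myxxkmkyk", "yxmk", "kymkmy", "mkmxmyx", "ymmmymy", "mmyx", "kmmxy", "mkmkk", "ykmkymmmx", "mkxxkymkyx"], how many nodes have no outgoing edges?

Leaves are exactly the stored words that no other stored word extends.
Those words: "kkyk", "kmmxy", "kmmyykykkxy", "kymkmy", "kyxxkmkm", "mkmkk", "mkmxmyx", "mkxxkymkyx", "mmmymxkmmm", "mmyx", "myxxkmkyk", "xkyxxm", "xkyxymy", "xmymk", "xykxm", "xykyy", "ykmkymmmx", "ykmym", "ykykyyymxmk", "ymmmymy", "yxmk"
Leaf count: 21

21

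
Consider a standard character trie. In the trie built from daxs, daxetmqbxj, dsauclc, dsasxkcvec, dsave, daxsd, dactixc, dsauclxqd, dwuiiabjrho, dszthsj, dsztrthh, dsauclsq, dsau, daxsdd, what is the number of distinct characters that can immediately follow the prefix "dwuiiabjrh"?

Walk "dwuiiabjrh" from the root, arriving at one node.
Characters that immediately follow "dwuiiabjrh" among the stored strings: {o}.
That node has 1 child edge.

1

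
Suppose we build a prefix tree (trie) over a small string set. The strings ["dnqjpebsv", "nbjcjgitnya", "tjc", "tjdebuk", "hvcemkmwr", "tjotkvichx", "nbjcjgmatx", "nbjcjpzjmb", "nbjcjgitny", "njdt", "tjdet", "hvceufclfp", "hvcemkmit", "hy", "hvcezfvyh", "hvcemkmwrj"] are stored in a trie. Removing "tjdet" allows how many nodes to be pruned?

Walk "tjdet" from the leaf back toward the root, removing each node that no remaining word uses.
The suffix "t" (1 node) is used only by "tjdet"; the node for "tjde" still has the child "b", so pruning stops there.
Nodes removed: 1

1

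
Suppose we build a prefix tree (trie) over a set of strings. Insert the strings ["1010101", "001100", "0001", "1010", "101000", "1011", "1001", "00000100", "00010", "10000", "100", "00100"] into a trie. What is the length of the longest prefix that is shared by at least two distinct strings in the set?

Equivalently: take the maximum, over all pairs, of their longest common prefix length.
"0001" and "00010" agree on "0001" (4 characters) before diverging; nothing deeper is shared.
Longest shared-prefix length: 4

4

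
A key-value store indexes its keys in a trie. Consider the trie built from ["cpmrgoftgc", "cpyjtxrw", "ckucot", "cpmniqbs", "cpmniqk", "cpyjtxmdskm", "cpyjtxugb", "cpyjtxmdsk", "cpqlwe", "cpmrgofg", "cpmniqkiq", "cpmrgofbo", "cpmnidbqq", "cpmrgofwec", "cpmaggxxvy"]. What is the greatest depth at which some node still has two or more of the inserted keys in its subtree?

10

The deepest shared node is where two words last agree before diverging.
e.g. "cpyjtxmdsk" and "cpyjtxmdskm" share the prefix "cpyjtxmdsk" of length 10; no pair shares a longer one.
Longest shared-prefix length: 10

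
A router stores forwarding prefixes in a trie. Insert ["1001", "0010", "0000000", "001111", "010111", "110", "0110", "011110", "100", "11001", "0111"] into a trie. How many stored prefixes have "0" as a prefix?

Walk to "0"; the words in its subtree are exactly those with that prefix.
Matches: "0000000", "0010", "001111", "010111", "0110", "0111", "011110"
Count: 7

7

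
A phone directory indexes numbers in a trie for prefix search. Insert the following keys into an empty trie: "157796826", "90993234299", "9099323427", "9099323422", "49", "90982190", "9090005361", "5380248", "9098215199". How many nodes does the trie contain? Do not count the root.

47

Trace insertions, counting only characters that open a new branch:
  "157796826" → 9 new (1, 5, 7, 7, 9, 6, 8, 2, 6)
  "90993234299" → 11 new (9, 0, 9, 9, 3, 2, 3, 4, 2, 9, 9)
  "9099323427" → prefix "909932342" already present; 1 new (7)
  "9099323422" → prefix "909932342" already present; 1 new (2)
  "49" → 2 new (4, 9)
  "90982190" → prefix "909" already present; 5 new (8, 2, 1, 9, 0)
  "9090005361" → prefix "909" already present; 7 new (0, 0, 0, 5, 3, 6, 1)
  "5380248" → 7 new (5, 3, 8, 0, 2, 4, 8)
  "9098215199" → prefix "909821" already present; 4 new (5, 1, 9, 9)
Total nodes = 9 + 11 + 1 + 1 + 2 + 5 + 7 + 7 + 4 = 47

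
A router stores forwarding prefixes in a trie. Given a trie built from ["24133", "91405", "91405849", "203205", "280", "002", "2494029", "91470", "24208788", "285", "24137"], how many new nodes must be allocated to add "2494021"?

1

Walking "2494021" from the root, the first 6 characters ("249402") follow existing edges; "1" is the first miss.
New nodes needed: |"2494021"| − 6 = 7 − 6 = 1.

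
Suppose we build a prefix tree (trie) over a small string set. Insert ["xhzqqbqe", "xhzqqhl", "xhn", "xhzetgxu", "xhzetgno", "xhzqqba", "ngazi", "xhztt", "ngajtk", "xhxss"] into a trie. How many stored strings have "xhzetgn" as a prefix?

1

Traverse to the node for "xhzetgn", then collect every word in that subtree.
Matches: "xhzetgno"
Count: 1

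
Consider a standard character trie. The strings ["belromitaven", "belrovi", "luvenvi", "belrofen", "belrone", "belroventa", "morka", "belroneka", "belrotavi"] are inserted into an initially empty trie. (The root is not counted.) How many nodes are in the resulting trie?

41

Count nodes per top-level branch (shared prefixes stored once):
  'b'-branch (belrofen, belromitaven, belrone, belroneka, belrotavi, belroventa, belrovi): 29 nodes
  'l'-branch (luvenvi): 7 nodes
  'm'-branch (morka): 5 nodes
Sum: 41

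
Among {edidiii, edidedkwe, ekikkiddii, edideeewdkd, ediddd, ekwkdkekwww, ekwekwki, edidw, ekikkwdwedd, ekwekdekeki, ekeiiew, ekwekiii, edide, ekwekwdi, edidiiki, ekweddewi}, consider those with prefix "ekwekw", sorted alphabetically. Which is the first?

DFS of the "ekwekw" subtree visits, in order: "ekwekwdi", "ekwekwki"
The 1st is ekwekwdi.

ekwekwdi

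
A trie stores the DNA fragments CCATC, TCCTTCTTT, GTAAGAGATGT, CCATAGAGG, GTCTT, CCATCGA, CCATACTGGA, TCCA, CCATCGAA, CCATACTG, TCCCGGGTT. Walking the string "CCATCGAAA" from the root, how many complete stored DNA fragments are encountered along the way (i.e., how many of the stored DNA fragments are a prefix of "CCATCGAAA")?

Traverse "CCATCGAAA" character by character; count nodes along the way that are marked as word ends.
Prefixes of the query that are stored words: "CCATC", "CCATCGA", "CCATCGAA"
Count: 3

3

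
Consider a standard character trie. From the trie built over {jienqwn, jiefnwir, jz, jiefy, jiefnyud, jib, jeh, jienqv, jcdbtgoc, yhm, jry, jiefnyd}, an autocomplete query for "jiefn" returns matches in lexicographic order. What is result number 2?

DFS of the "jiefn" subtree visits, in order: "jiefnwir", "jiefnyd", "jiefnyud"
The 2nd is jiefnyd.

jiefnyd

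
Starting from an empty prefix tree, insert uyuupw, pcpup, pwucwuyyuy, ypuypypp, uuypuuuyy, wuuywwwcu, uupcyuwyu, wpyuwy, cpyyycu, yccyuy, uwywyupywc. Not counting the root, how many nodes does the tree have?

Trace insertions, counting only characters that open a new branch:
  "uyuupw" → 6 new (u, y, u, u, p, w)
  "pcpup" → 5 new (p, c, p, u, p)
  "pwucwuyyuy" → prefix "p" already present; 9 new (w, u, c, w, u, y, y, u, y)
  "ypuypypp" → 8 new (y, p, u, y, p, y, p, p)
  "uuypuuuyy" → prefix "u" already present; 8 new (u, y, p, u, u, u, y, y)
  "wuuywwwcu" → 9 new (w, u, u, y, w, w, w, c, u)
  "uupcyuwyu" → prefix "uu" already present; 7 new (p, c, y, u, w, y, u)
  "wpyuwy" → prefix "w" already present; 5 new (p, y, u, w, y)
  "cpyyycu" → 7 new (c, p, y, y, y, c, u)
  "yccyuy" → prefix "y" already present; 5 new (c, c, y, u, y)
  "uwywyupywc" → prefix "u" already present; 9 new (w, y, w, y, u, p, y, w, c)
Total nodes = 6 + 5 + 9 + 8 + 8 + 9 + 7 + 5 + 7 + 5 + 9 = 78

78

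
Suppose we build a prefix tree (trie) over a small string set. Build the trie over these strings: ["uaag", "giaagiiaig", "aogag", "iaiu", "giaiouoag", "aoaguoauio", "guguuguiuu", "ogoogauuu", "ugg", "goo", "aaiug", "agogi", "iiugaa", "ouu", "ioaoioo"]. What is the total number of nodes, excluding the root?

80

For each word, the new-node count is its length minus the longest prefix already in the trie:
  "uaag" → 4 new (u, a, a, g)
  "giaagiiaig" → 10 new (g, i, a, a, g, i, i, a, i, g)
  "aogag" → 5 new (a, o, g, a, g)
  "iaiu" → 4 new (i, a, i, u)
  "giaiouoag" → prefix "gia" already present; 6 new (i, o, u, o, a, g)
  "aoaguoauio" → prefix "ao" already present; 8 new (a, g, u, o, a, u, i, o)
  "guguuguiuu" → prefix "g" already present; 9 new (u, g, u, u, g, u, i, u, u)
  "ogoogauuu" → 9 new (o, g, o, o, g, a, u, u, u)
  "ugg" → prefix "u" already present; 2 new (g, g)
  "goo" → prefix "g" already present; 2 new (o, o)
  "aaiug" → prefix "a" already present; 4 new (a, i, u, g)
  "agogi" → prefix "a" already present; 4 new (g, o, g, i)
  "iiugaa" → prefix "i" already present; 5 new (i, u, g, a, a)
  "ouu" → prefix "o" already present; 2 new (u, u)
  "ioaoioo" → prefix "i" already present; 6 new (o, a, o, i, o, o)
Total nodes = 4 + 10 + 5 + 4 + 6 + 8 + 9 + 9 + 2 + 2 + 4 + 4 + 5 + 2 + 6 = 80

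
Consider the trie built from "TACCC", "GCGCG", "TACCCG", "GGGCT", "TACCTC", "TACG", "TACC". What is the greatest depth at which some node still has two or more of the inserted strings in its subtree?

The deepest shared node is where two words last agree before diverging.
e.g. "TACCC" and "TACCCG" share the prefix "TACCC" of length 5; no pair shares a longer one.
Longest shared-prefix length: 5

5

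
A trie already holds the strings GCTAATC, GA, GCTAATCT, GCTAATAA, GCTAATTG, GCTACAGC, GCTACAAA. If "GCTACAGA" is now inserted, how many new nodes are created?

"GCTACAG" is already a path in the trie; the remaining "A" must be added.
So 8 − 7 = 1 new nodes.

1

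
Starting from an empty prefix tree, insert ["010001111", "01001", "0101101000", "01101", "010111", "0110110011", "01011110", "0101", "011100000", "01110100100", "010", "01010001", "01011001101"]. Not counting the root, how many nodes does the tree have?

Trace insertions, counting only characters that open a new branch:
  "010001111" → 9 new (0, 1, 0, 0, 0, 1, 1, 1, 1)
  "01001" → prefix "0100" already present; 1 new (1)
  "0101101000" → prefix "010" already present; 7 new (1, 1, 0, 1, 0, 0, 0)
  "01101" → prefix "01" already present; 3 new (1, 0, 1)
  "010111" → prefix "01011" already present; 1 new (1)
  "0110110011" → prefix "01101" already present; 5 new (1, 0, 0, 1, 1)
  "01011110" → prefix "010111" already present; 2 new (1, 0)
  "0101" → prefix "0101" already present; 0 new (none)
  "011100000" → prefix "011" already present; 6 new (1, 0, 0, 0, 0, 0)
  "01110100100" → prefix "01110" already present; 6 new (1, 0, 0, 1, 0, 0)
  "010" → prefix "010" already present; 0 new (none)
  "01010001" → prefix "0101" already present; 4 new (0, 0, 0, 1)
  "01011001101" → prefix "010110" already present; 5 new (0, 1, 1, 0, 1)
Total nodes = 9 + 1 + 7 + 3 + 1 + 5 + 2 + 0 + 6 + 6 + 0 + 4 + 5 = 49

49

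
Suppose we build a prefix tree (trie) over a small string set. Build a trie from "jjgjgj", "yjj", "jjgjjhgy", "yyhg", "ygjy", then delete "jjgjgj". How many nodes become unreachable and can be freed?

2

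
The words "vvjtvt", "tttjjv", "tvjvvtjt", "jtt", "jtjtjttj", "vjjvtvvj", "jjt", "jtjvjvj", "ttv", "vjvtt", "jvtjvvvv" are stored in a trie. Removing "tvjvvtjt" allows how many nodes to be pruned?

7

A node on "tvjvvtjt"'s path can go only if nothing else ends at it or branches off below it.
The suffix "vjvvtjt" (7 nodes) is used only by "tvjvvtjt"; the node for "t" still has the child "t", so pruning stops there.
Nodes removed: 7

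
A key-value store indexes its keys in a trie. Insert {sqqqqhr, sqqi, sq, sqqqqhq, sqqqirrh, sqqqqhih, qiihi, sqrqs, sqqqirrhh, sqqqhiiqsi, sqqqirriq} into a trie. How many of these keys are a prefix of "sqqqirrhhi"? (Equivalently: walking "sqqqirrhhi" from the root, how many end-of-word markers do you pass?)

Traverse "sqqqirrhhi" character by character; count nodes along the way that are marked as word ends.
Prefixes of the query that are stored words: "sq", "sqqqirrh", "sqqqirrhh"
Count: 3

3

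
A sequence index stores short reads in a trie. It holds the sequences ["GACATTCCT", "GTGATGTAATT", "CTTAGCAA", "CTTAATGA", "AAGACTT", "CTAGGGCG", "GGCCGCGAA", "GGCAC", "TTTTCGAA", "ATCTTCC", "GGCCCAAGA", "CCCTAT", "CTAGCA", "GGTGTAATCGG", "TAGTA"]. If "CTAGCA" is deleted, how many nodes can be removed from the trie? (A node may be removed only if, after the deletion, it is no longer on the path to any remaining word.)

2

Walk "CTAGCA" from the leaf back toward the root, removing each node that no remaining word uses.
The suffix "CA" (2 nodes) is used only by "CTAGCA"; the node for "CTAG" still has the child "G", so pruning stops there.
Nodes removed: 2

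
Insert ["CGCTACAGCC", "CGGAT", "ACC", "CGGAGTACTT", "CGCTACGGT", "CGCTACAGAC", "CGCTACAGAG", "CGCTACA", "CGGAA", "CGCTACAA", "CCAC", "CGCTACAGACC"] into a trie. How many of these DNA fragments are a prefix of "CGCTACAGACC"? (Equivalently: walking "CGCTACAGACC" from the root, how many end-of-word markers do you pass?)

3

Check each prefix of "CGCTACAGACC" against the stored set — each match is an end-marker on the path.
Prefixes of the query that are stored words: "CGCTACA", "CGCTACAGAC", "CGCTACAGACC"
Count: 3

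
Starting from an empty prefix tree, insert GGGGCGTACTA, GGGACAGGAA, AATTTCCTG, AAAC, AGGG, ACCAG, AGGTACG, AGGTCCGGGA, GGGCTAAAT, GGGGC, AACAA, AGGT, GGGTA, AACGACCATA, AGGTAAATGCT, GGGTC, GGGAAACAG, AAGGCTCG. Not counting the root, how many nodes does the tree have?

82

Insert word by word; a character creates a node only if that edge doesn't already exist:
  "GGGGCGTACTA" → 11 new (G, G, G, G, C, G, T, A, C, T, A)
  "GGGACAGGAA" → prefix "GGG" already present; 7 new (A, C, A, G, G, A, A)
  "AATTTCCTG" → 9 new (A, A, T, T, T, C, C, T, G)
  "AAAC" → prefix "AA" already present; 2 new (A, C)
  "AGGG" → prefix "A" already present; 3 new (G, G, G)
  "ACCAG" → prefix "A" already present; 4 new (C, C, A, G)
  "AGGTACG" → prefix "AGG" already present; 4 new (T, A, C, G)
  "AGGTCCGGGA" → prefix "AGGT" already present; 6 new (C, C, G, G, G, A)
  "GGGCTAAAT" → prefix "GGG" already present; 6 new (C, T, A, A, A, T)
  "GGGGC" → prefix "GGGGC" already present; 0 new (none)
  "AACAA" → prefix "AA" already present; 3 new (C, A, A)
  "AGGT" → prefix "AGGT" already present; 0 new (none)
  "GGGTA" → prefix "GGG" already present; 2 new (T, A)
  "AACGACCATA" → prefix "AAC" already present; 7 new (G, A, C, C, A, T, A)
  "AGGTAAATGCT" → prefix "AGGTA" already present; 6 new (A, A, T, G, C, T)
  "GGGTC" → prefix "GGGT" already present; 1 new (C)
  "GGGAAACAG" → prefix "GGGA" already present; 5 new (A, A, C, A, G)
  "AAGGCTCG" → prefix "AA" already present; 6 new (G, G, C, T, C, G)
Total nodes = 11 + 7 + 9 + 2 + 3 + 4 + 4 + 6 + 6 + 0 + 3 + 0 + 2 + 7 + 6 + 1 + 5 + 6 = 82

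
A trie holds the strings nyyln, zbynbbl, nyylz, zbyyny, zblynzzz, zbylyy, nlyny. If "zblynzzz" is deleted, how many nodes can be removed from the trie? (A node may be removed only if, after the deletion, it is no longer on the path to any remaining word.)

A node on "zblynzzz"'s path can go only if nothing else ends at it or branches off below it.
The suffix "lynzzz" (6 nodes) is used only by "zblynzzz"; the node for "zb" still has the child "y", so pruning stops there.
Nodes removed: 6

6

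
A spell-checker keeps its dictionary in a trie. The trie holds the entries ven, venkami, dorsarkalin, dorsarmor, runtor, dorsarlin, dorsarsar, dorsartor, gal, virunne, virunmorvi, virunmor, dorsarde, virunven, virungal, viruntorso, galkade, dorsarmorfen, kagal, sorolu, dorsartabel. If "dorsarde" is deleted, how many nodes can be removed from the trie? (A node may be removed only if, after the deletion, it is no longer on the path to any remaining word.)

After clearing the end-marker at "dorsarde", prune upward until reaching a node still needed by another word.
The suffix "de" (2 nodes) is used only by "dorsarde"; the node for "dorsar" still has the child "k", so pruning stops there.
Nodes removed: 2

2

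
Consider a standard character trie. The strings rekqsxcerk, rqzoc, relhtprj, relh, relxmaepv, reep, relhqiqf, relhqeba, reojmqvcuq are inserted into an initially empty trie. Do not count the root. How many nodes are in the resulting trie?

43

Count nodes per top-level branch (shared prefixes stored once):
  'r'-branch (reep, rekqsxcerk, relh, relhqeba, relhqiqf, relhtprj, relxmaepv, reojmqvcuq, rqzoc): 43 nodes
Sum: 43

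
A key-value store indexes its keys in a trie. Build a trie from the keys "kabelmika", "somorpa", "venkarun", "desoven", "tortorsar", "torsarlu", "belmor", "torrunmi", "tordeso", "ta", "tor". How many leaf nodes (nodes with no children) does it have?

Leaves are exactly the stored words that no other stored word extends.
Those words: "belmor", "desoven", "kabelmika", "somorpa", "ta", "tordeso", "torrunmi", "torsarlu", "tortorsar", "venkarun"
Leaf count: 10

10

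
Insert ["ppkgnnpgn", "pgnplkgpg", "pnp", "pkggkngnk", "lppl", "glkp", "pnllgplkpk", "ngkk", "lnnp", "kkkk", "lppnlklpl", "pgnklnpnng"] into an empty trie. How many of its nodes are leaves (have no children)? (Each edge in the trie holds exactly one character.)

12

A leaf is a node with no children — equivalently, the end of a word that is not a proper prefix of any other stored word.
Those words: "glkp", "kkkk", "lnnp", "lppl", "lppnlklpl", "ngkk", "pgnklnpnng", "pgnplkgpg", "pkggkngnk", "pnllgplkpk", "pnp", "ppkgnnpgn"
Leaf count: 12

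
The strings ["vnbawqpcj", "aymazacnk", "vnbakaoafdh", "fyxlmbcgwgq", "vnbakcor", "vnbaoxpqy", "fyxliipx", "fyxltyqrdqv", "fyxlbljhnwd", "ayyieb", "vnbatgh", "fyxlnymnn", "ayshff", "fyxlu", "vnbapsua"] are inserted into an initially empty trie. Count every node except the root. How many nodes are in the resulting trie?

Count nodes per top-level branch (shared prefixes stored once):
  'a'-branch (aymazacnk, ayshff, ayyieb): 17 nodes
  'f'-branch (fyxlbljhnwd, fyxliipx, fyxlmbcgwgq, fyxlnymnn, fyxltyqrdqv, fyxlu): 35 nodes
  'v'-branch (vnbakaoafdh, vnbakcor, vnbaoxpqy, vnbapsua, vnbatgh, vnbawqpcj): 31 nodes
Sum: 83

83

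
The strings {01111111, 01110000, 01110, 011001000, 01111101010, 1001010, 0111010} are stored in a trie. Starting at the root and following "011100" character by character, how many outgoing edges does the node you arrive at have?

The children of the "011100" node are the distinct next characters among strings starting with "011100".
Characters that immediately follow "011100" among the stored strings: {0}.
That node has 1 child edge.

1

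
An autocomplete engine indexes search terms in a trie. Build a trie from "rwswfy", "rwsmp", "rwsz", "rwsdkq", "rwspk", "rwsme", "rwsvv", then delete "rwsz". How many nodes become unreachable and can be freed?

1

Walk "rwsz" from the leaf back toward the root, removing each node that no remaining word uses.
The suffix "z" (1 node) is used only by "rwsz"; the node for "rws" still has the child "w", so pruning stops there.
Nodes removed: 1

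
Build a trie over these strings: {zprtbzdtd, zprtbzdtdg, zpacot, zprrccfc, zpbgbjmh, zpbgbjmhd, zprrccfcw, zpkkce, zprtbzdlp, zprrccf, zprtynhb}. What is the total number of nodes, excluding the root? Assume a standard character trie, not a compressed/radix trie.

Count nodes per top-level branch (shared prefixes stored once):
  'z'-branch (zpacot, zpbgbjmh, zpbgbjmhd, zpkkce, zprrccf, zprrccfc, zprrccfcw, zprtbzdlp, zprtbzdtd, zprtbzdtdg, zprtynhb): 37 nodes
Sum: 37

37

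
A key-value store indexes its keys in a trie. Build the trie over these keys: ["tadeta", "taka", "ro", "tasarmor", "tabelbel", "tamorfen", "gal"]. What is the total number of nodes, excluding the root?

31

Insert word by word; a character creates a node only if that edge doesn't already exist:
  "tadeta" → 6 new (t, a, d, e, t, a)
  "taka" → prefix "ta" already present; 2 new (k, a)
  "ro" → 2 new (r, o)
  "tasarmor" → prefix "ta" already present; 6 new (s, a, r, m, o, r)
  "tabelbel" → prefix "ta" already present; 6 new (b, e, l, b, e, l)
  "tamorfen" → prefix "ta" already present; 6 new (m, o, r, f, e, n)
  "gal" → 3 new (g, a, l)
Total nodes = 6 + 2 + 2 + 6 + 6 + 6 + 3 = 31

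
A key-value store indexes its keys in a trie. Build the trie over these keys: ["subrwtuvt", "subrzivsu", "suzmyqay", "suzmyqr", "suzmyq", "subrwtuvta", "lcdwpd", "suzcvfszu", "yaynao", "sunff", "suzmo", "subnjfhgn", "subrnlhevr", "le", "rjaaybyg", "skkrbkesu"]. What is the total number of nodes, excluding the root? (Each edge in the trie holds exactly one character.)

Count nodes per top-level branch (shared prefixes stored once):
  'l'-branch (lcdwpd, le): 7 nodes
  'r'-branch (rjaaybyg): 8 nodes
  's'-branch (skkrbkesu, subnjfhgn, subrnlhevr, subrwtuvt, subrwtuvta, subrzivsu, sunff, suzcvfszu, suzmo, suzmyq, suzmyqay, suzmyqr): 52 nodes
  'y'-branch (yaynao): 6 nodes
Sum: 73

73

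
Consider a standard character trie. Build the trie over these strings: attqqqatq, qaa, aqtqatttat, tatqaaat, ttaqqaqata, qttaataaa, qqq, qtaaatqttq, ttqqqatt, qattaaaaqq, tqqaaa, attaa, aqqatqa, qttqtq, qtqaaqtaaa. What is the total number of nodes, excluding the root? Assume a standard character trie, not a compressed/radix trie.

93

Insert word by word; a character creates a node only if that edge doesn't already exist:
  "attqqqatq" → 9 new (a, t, t, q, q, q, a, t, q)
  "qaa" → 3 new (q, a, a)
  "aqtqatttat" → prefix "a" already present; 9 new (q, t, q, a, t, t, t, a, t)
  "tatqaaat" → 8 new (t, a, t, q, a, a, a, t)
  "ttaqqaqata" → prefix "t" already present; 9 new (t, a, q, q, a, q, a, t, a)
  "qttaataaa" → prefix "q" already present; 8 new (t, t, a, a, t, a, a, a)
  "qqq" → prefix "q" already present; 2 new (q, q)
  "qtaaatqttq" → prefix "qt" already present; 8 new (a, a, a, t, q, t, t, q)
  "ttqqqatt" → prefix "tt" already present; 6 new (q, q, q, a, t, t)
  "qattaaaaqq" → prefix "qa" already present; 8 new (t, t, a, a, a, a, q, q)
  "tqqaaa" → prefix "t" already present; 5 new (q, q, a, a, a)
  "attaa" → prefix "att" already present; 2 new (a, a)
  "aqqatqa" → prefix "aq" already present; 5 new (q, a, t, q, a)
  "qttqtq" → prefix "qtt" already present; 3 new (q, t, q)
  "qtqaaqtaaa" → prefix "qt" already present; 8 new (q, a, a, q, t, a, a, a)
Total nodes = 9 + 3 + 9 + 8 + 9 + 8 + 2 + 8 + 6 + 8 + 5 + 2 + 5 + 3 + 8 = 93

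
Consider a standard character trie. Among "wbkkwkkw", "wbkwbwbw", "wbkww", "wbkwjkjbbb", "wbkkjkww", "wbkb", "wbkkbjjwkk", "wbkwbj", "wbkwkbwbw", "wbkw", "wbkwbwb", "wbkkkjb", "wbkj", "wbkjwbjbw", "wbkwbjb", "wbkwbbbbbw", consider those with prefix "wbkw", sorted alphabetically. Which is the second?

wbkwbbbbbw

Words with prefix "wbkw", in lexicographic order: "wbkw", "wbkwbbbbbw", "wbkwbj", "wbkwbjb", "wbkwbwb", "wbkwbwbw", "wbkwjkjbbb", "wbkwkbwbw", "wbkww"
Position 2: wbkwbbbbbw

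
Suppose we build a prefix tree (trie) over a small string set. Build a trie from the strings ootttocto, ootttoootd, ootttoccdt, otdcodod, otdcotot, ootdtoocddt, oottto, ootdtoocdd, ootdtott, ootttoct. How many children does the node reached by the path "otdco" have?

Follow the path "otdco" to its node, then look at its outgoing edges.
Distinct next characters after "otdco": d, t.
That node has 2 child edges.

2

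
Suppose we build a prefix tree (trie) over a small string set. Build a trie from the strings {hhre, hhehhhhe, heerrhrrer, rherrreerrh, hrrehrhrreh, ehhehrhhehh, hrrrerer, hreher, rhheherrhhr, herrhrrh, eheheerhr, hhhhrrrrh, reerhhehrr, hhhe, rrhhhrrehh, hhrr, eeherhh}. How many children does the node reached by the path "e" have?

2

The children of the "e" node are the distinct next characters among strings starting with "e".
Characters that immediately follow "e" among the stored strings: {e, h}.
That node has 2 child edges.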